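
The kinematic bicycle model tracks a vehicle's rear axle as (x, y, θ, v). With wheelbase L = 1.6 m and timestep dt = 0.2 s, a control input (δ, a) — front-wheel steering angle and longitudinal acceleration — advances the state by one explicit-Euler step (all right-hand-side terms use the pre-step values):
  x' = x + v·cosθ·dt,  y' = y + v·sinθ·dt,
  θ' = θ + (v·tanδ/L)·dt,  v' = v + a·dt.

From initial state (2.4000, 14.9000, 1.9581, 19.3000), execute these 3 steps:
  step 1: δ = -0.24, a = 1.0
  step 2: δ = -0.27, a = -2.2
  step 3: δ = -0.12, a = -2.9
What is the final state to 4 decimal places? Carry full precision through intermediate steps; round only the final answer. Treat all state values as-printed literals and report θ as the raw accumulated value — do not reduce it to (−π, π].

after step 1 (δ=-0.24, a=1.0): (0.942104, 18.474093, 1.367721, 19.500000)
after step 2 (δ=-0.27, a=-2.2): (1.728666, 22.293952, 0.693123, 19.060000)
after step 3 (δ=-0.12, a=-2.9): (4.661063, 24.729601, 0.405843, 18.480000)

(4.6611, 24.7296, 0.4058, 18.4800)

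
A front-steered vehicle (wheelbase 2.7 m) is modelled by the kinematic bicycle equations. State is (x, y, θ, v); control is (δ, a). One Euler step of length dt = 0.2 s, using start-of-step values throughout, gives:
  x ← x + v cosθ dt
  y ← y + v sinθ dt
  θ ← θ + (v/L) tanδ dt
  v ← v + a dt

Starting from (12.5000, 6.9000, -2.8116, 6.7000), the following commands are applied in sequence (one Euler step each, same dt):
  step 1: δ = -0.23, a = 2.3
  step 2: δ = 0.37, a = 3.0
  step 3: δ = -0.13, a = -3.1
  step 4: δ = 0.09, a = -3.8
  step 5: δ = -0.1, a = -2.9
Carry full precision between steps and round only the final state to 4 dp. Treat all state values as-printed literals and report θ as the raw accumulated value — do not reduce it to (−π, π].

(5.8921, 4.5602, -2.7969, 5.8000)

after step 1 (δ=-0.23, a=2.3): (11.232300, 6.465792, -2.927804, 7.160000)
after step 2 (δ=0.37, a=3.0): (9.832901, 6.161974, -2.722093, 7.760000)
after step 3 (δ=-0.13, a=-3.1): (8.415470, 5.529839, -2.797243, 7.140000)
after step 4 (δ=0.09, a=-3.8): (7.071300, 5.047769, -2.749514, 6.380000)
after step 5 (δ=-0.1, a=-2.9): (5.892127, 4.560196, -2.796932, 5.800000)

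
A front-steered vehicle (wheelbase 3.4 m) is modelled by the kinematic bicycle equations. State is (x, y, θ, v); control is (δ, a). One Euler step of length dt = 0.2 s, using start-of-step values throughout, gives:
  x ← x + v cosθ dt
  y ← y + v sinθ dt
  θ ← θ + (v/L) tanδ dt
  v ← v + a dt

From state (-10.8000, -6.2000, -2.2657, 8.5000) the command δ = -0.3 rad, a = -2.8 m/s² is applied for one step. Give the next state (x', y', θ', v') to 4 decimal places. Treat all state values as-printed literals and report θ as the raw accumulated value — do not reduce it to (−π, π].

(-11.8885, -7.5058, -2.4204, 7.9400)

x' = -10.8000 + 8.5000·cos(-2.2657)·0.2 = -11.8885
y' = -6.2000 + 8.5000·sin(-2.2657)·0.2 = -7.5058
θ' = -2.2657 + (8.5000/3.4)·tan(-0.3)·0.2 = -2.4204
v' = 8.5000 − 2.8000·0.2 = 7.9400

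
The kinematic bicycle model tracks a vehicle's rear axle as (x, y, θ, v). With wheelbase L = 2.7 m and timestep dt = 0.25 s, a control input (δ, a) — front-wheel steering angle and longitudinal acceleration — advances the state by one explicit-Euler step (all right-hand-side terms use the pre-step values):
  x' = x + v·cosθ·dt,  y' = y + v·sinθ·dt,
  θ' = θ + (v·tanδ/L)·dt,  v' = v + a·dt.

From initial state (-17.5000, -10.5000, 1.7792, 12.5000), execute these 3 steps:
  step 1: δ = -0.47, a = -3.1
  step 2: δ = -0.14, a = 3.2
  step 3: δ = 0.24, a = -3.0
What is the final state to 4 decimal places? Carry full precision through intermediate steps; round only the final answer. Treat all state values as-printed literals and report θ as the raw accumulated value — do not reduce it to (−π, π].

(-15.4709, -2.0223, 1.3221, 11.7750)

after step 1 (δ=-0.47, a=-3.1): (-18.146557, -7.442617, 1.191277, 11.725000)
after step 2 (δ=-0.14, a=3.2): (-17.060604, -4.719947, 1.038285, 12.525000)
after step 3 (δ=0.24, a=-3.0): (-15.470873, -2.022267, 1.322088, 11.775000)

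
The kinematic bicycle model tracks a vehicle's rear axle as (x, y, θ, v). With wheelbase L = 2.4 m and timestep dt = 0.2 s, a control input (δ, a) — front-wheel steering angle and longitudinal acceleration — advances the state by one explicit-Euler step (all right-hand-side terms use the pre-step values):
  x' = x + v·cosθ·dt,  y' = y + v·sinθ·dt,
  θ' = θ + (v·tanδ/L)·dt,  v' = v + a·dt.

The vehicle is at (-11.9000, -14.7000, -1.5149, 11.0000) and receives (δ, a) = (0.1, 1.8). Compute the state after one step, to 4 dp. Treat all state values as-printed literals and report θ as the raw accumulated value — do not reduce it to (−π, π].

(-11.7771, -16.8966, -1.4229, 11.3600)

x' = -11.9000 + 11.0000·cos(-1.5149)·0.2 = -11.7771
y' = -14.7000 + 11.0000·sin(-1.5149)·0.2 = -16.8966
θ' = -1.5149 + (11.0000/2.4)·tan(0.1)·0.2 = -1.4229
v' = 11.0000 + 1.8000·0.2 = 11.3600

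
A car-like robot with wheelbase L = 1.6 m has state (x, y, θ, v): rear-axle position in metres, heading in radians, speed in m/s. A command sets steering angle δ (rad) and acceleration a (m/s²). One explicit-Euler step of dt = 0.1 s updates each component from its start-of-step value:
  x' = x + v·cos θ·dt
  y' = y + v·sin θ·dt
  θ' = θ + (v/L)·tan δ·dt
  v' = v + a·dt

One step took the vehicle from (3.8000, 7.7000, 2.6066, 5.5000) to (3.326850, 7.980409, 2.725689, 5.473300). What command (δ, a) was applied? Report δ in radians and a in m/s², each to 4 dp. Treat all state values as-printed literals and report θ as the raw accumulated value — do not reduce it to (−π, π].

δ = 0.3335, a = -0.2670

a = (v'−v)/dt = (-0.026700)/0.1 = -0.2670
Δθ = θ'−θ = 0.119089;  (v·dt/L) = 5.5000·0.1/1.6 = 0.343750
tan δ = Δθ·L/(v·dt) = 0.346441  →  δ = 0.3335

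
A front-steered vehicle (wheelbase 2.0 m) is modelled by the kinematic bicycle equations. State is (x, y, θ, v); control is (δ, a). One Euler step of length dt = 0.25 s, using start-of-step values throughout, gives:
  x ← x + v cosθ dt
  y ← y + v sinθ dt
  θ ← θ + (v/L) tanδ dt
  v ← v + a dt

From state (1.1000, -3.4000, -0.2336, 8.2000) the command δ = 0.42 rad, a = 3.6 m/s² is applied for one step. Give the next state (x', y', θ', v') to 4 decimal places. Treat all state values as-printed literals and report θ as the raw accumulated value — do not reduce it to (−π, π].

x' = 1.1000 + 8.2000·cos(-0.2336)·0.25 = 3.0943
y' = -3.4000 + 8.2000·sin(-0.2336)·0.25 = -3.8745
θ' = -0.2336 + (8.2000/2.0)·tan(0.42)·0.25 = 0.2241
v' = 8.2000 + 3.6000·0.25 = 9.1000

(3.0943, -3.8745, 0.2241, 9.1000)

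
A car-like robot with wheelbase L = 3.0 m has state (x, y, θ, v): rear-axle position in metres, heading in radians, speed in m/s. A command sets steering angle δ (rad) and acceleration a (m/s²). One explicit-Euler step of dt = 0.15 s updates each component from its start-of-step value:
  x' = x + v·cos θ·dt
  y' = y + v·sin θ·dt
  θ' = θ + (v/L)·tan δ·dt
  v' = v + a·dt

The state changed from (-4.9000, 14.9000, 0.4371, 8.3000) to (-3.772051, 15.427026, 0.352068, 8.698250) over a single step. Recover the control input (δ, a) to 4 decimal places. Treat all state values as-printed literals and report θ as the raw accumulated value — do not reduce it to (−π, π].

a = (v'−v)/dt = (0.398250)/0.15 = 2.6550
Δθ = θ'−θ = -0.085032;  (v·dt/L) = 8.3000·0.15/3.0 = 0.415000
tan δ = Δθ·L/(v·dt) = -0.204896  →  δ = -0.2021

δ = -0.2021, a = 2.6550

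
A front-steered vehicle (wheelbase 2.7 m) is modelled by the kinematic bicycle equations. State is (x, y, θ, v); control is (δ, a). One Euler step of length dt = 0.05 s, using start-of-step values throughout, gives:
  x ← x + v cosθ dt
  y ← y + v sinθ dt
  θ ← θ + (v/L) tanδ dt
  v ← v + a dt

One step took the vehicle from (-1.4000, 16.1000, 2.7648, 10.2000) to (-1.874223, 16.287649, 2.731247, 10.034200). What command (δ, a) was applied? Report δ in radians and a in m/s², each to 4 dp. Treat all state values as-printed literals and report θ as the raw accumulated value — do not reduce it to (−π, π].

a = (v'−v)/dt = (-0.165800)/0.05 = -3.3160
Δθ = θ'−θ = -0.033553;  (v·dt/L) = 10.2000·0.05/2.7 = 0.188889
tan δ = Δθ·L/(v·dt) = -0.177634  →  δ = -0.1758

δ = -0.1758, a = -3.3160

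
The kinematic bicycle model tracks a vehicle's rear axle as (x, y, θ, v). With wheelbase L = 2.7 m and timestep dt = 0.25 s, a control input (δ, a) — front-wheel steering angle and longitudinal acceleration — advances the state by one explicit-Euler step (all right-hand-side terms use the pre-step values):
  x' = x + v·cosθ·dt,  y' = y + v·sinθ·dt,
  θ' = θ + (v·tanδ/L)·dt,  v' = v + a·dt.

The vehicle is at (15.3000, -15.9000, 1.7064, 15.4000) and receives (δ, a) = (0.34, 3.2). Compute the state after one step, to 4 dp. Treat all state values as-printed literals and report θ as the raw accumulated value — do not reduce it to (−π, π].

(14.7795, -12.0853, 2.2108, 16.2000)

x' = 15.3000 + 15.4000·cos(1.7064)·0.25 = 14.7795
y' = -15.9000 + 15.4000·sin(1.7064)·0.25 = -12.0853
θ' = 1.7064 + (15.4000/2.7)·tan(0.34)·0.25 = 2.2108
v' = 15.4000 + 3.2000·0.25 = 16.2000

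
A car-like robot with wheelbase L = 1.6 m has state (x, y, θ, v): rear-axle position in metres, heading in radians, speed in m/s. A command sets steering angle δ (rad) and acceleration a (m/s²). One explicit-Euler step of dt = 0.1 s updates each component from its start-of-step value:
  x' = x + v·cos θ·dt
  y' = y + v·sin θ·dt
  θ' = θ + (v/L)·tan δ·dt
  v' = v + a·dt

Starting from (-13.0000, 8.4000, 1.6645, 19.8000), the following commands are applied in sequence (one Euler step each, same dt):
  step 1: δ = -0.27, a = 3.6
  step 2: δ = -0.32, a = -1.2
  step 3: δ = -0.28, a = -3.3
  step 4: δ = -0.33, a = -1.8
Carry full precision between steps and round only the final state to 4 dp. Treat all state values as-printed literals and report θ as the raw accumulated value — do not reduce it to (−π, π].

(-9.7640, 14.9212, 0.1224, 19.5300)

after step 1 (δ=-0.27, a=3.6): (-13.185262, 10.371314, 1.322012, 20.160000)
after step 2 (δ=-0.32, a=-1.2): (-12.688870, 12.325246, 0.904461, 20.040000)
after step 3 (δ=-0.28, a=-3.3): (-11.450179, 13.900575, 0.544299, 19.710000)
after step 4 (δ=-0.33, a=-1.8): (-9.764008, 14.921196, 0.122352, 19.530000)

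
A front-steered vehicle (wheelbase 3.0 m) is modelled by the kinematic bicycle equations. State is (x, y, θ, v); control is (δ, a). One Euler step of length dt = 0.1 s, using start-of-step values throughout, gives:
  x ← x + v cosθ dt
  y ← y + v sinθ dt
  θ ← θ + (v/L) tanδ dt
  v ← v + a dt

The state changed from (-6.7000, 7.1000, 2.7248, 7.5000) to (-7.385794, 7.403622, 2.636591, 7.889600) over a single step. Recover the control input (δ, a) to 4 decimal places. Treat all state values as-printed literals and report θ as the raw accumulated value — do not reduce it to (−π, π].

δ = -0.3392, a = 3.8960

a = (v'−v)/dt = (0.389600)/0.1 = 3.8960
Δθ = θ'−θ = -0.088209;  (v·dt/L) = 7.5000·0.1/3.0 = 0.250000
tan δ = Δθ·L/(v·dt) = -0.352836  →  δ = -0.3392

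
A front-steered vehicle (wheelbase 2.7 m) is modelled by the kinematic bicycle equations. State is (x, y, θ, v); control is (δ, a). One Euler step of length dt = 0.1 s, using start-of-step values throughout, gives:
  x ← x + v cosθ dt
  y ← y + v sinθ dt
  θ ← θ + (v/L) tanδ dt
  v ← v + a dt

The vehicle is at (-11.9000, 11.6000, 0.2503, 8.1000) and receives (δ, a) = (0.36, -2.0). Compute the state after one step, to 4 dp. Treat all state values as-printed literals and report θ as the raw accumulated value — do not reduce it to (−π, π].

x' = -11.9000 + 8.1000·cos(0.2503)·0.1 = -11.1152
y' = 11.6000 + 8.1000·sin(0.2503)·0.1 = 11.8006
θ' = 0.2503 + (8.1000/2.7)·tan(0.36)·0.1 = 0.3632
v' = 8.1000 − 2.0000·0.1 = 7.9000

(-11.1152, 11.8006, 0.3632, 7.9000)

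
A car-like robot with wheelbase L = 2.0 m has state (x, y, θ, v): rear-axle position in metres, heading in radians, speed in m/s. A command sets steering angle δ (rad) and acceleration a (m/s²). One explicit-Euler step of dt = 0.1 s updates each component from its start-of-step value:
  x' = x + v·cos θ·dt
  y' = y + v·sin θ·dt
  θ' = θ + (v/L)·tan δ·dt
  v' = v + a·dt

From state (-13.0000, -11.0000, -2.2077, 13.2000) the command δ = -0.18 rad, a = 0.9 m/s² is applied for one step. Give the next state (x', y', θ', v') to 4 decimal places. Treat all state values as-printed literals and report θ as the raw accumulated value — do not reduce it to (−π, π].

(-13.7850, -12.0612, -2.3278, 13.2900)

x' = -13.0000 + 13.2000·cos(-2.2077)·0.1 = -13.7850
y' = -11.0000 + 13.2000·sin(-2.2077)·0.1 = -12.0612
θ' = -2.2077 + (13.2000/2.0)·tan(-0.18)·0.1 = -2.3278
v' = 13.2000 + 0.9000·0.1 = 13.2900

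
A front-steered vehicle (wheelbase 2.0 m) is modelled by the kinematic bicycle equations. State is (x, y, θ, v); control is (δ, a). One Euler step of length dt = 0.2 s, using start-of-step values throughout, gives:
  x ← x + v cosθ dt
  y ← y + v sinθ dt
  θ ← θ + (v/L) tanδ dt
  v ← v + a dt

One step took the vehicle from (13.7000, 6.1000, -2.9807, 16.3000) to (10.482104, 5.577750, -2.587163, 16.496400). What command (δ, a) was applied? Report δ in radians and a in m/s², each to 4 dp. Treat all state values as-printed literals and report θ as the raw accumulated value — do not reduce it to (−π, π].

a = (v'−v)/dt = (0.196400)/0.2 = 0.9820
Δθ = θ'−θ = 0.393537;  (v·dt/L) = 16.3000·0.2/2.0 = 1.630000
tan δ = Δθ·L/(v·dt) = 0.241434  →  δ = 0.2369

δ = 0.2369, a = 0.9820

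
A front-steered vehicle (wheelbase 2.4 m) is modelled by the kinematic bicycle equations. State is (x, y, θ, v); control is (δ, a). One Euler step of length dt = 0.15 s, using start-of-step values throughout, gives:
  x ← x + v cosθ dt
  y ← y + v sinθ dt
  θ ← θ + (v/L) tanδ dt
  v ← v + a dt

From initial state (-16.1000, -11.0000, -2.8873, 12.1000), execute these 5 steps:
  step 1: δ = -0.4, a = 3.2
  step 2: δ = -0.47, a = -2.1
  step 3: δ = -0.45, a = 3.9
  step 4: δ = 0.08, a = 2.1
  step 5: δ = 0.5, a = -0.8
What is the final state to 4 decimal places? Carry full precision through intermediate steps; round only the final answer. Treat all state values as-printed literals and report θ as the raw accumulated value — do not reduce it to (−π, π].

after step 1 (δ=-0.4, a=3.2): (-17.856632, -11.456583, -3.207037, 12.580000)
after step 2 (δ=-0.47, a=-2.1): (-19.739593, -11.333177, -3.606426, 12.265000)
after step 3 (δ=-0.45, a=3.9): (-21.384139, -10.508466, -3.976717, 12.850000)
after step 4 (δ=0.08, a=2.1): (-22.677655, -9.079455, -3.912330, 13.165000)
after step 5 (δ=0.5, a=-0.8): (-24.094335, -7.703717, -3.462826, 13.045000)

(-24.0943, -7.7037, -3.4628, 13.0450)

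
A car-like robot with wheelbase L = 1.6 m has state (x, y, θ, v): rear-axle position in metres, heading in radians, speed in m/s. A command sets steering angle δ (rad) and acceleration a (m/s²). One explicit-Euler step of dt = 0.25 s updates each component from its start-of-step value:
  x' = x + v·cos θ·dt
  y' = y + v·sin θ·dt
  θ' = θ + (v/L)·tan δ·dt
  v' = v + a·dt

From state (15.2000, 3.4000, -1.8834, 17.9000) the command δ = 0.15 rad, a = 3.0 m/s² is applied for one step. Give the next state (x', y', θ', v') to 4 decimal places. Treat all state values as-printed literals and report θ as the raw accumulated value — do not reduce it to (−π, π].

x' = 15.2000 + 17.9000·cos(-1.8834)·0.25 = 13.8238
y' = 3.4000 + 17.9000·sin(-1.8834)·0.25 = -0.8581
θ' = -1.8834 + (17.9000/1.6)·tan(0.15)·0.25 = -1.4607
v' = 17.9000 + 3.0000·0.25 = 18.6500

(13.8238, -0.8581, -1.4607, 18.6500)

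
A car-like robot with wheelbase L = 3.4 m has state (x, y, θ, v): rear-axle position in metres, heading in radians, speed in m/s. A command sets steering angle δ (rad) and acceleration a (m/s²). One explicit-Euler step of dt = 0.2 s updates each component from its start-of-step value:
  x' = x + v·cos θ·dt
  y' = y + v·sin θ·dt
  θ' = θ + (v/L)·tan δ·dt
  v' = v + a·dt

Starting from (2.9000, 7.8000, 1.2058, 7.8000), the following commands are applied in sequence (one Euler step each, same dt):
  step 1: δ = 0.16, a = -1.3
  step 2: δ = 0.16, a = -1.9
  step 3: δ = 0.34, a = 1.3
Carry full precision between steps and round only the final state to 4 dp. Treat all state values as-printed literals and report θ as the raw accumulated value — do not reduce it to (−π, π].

after step 1 (δ=0.16, a=-1.3): (3.456836, 9.257235, 1.279845, 7.540000)
after step 2 (δ=0.16, a=-1.9): (3.889426, 10.701856, 1.351421, 7.160000)
after step 3 (δ=0.34, a=1.3): (4.201058, 12.099536, 1.500407, 7.420000)

(4.2011, 12.0995, 1.5004, 7.4200)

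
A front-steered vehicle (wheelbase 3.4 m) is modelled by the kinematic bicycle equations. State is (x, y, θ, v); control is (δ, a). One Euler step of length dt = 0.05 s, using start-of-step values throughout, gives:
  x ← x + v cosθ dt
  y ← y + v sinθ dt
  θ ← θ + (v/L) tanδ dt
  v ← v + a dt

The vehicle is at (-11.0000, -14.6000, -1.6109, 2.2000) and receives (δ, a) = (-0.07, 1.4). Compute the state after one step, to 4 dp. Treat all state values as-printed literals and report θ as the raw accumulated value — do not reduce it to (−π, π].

(-11.0044, -14.7099, -1.6132, 2.2700)

x' = -11.0000 + 2.2000·cos(-1.6109)·0.05 = -11.0044
y' = -14.6000 + 2.2000·sin(-1.6109)·0.05 = -14.7099
θ' = -1.6109 + (2.2000/3.4)·tan(-0.07)·0.05 = -1.6132
v' = 2.2000 + 1.4000·0.05 = 2.2700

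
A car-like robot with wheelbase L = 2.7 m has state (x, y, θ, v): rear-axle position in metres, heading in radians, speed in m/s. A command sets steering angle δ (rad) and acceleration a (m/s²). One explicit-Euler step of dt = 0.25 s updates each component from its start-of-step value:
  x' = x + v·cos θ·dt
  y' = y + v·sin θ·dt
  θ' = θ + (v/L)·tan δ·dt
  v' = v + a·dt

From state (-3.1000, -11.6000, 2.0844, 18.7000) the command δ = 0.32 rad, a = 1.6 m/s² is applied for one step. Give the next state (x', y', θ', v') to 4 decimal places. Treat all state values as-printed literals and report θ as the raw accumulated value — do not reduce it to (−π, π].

x' = -3.1000 + 18.7000·cos(2.0844)·0.25 = -5.3969
y' = -11.6000 + 18.7000·sin(2.0844)·0.25 = -7.5282
θ' = 2.0844 + (18.7000/2.7)·tan(0.32)·0.25 = 2.6582
v' = 18.7000 + 1.6000·0.25 = 19.1000

(-5.3969, -7.5282, 2.6582, 19.1000)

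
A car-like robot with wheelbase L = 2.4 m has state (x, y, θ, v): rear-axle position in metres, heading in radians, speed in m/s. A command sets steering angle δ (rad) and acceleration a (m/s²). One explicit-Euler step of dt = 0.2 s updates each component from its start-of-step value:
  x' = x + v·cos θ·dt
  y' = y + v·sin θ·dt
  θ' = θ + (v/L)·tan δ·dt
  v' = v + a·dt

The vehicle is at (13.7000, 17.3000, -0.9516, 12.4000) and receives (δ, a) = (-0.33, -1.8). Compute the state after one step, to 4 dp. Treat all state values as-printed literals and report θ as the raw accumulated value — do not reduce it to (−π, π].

(15.1393, 15.2804, -1.3055, 12.0400)

x' = 13.7000 + 12.4000·cos(-0.9516)·0.2 = 15.1393
y' = 17.3000 + 12.4000·sin(-0.9516)·0.2 = 15.2804
θ' = -0.9516 + (12.4000/2.4)·tan(-0.33)·0.2 = -1.3055
v' = 12.4000 − 1.8000·0.2 = 12.0400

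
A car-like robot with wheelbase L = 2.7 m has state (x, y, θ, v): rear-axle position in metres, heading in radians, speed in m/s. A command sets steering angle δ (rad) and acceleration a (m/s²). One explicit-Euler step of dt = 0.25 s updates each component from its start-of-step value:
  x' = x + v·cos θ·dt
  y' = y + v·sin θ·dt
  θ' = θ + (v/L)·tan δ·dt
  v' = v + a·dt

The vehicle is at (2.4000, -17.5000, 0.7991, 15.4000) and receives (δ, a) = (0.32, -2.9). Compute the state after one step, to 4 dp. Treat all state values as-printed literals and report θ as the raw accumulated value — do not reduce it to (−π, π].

x' = 2.4000 + 15.4000·cos(0.7991)·0.25 = 5.0848
y' = -17.5000 + 15.4000·sin(0.7991)·0.25 = -14.7406
θ' = 0.7991 + (15.4000/2.7)·tan(0.32)·0.25 = 1.2716
v' = 15.4000 − 2.9000·0.25 = 14.6750

(5.0848, -14.7406, 1.2716, 14.6750)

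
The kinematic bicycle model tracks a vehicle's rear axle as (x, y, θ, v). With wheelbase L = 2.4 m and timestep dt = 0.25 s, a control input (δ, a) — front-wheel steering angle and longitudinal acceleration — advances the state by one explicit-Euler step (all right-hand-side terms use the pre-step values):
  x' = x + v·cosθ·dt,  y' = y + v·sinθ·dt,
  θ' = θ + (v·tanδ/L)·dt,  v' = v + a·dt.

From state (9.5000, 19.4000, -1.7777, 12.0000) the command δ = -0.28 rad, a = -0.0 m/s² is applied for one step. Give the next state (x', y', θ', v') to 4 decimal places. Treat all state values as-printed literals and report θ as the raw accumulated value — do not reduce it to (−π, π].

(8.8837, 16.4640, -2.1371, 12.0000)

x' = 9.5000 + 12.0000·cos(-1.7777)·0.25 = 8.8837
y' = 19.4000 + 12.0000·sin(-1.7777)·0.25 = 16.4640
θ' = -1.7777 + (12.0000/2.4)·tan(-0.28)·0.25 = -2.1371
v' = 12.0000 + 0.0000·0.25 = 12.0000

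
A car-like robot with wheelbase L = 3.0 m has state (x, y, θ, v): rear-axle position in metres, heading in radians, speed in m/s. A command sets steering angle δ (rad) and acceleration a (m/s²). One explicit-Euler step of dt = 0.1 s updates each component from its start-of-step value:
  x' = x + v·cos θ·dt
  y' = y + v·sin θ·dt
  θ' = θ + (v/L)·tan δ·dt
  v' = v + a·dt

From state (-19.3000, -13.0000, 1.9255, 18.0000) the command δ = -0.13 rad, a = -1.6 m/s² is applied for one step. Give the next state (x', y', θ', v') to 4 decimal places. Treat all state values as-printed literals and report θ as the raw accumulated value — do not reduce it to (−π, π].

x' = -19.3000 + 18.0000·cos(1.9255)·0.1 = -19.9252
y' = -13.0000 + 18.0000·sin(1.9255)·0.1 = -11.3121
θ' = 1.9255 + (18.0000/3.0)·tan(-0.13)·0.1 = 1.8471
v' = 18.0000 − 1.6000·0.1 = 17.8400

(-19.9252, -11.3121, 1.8471, 17.8400)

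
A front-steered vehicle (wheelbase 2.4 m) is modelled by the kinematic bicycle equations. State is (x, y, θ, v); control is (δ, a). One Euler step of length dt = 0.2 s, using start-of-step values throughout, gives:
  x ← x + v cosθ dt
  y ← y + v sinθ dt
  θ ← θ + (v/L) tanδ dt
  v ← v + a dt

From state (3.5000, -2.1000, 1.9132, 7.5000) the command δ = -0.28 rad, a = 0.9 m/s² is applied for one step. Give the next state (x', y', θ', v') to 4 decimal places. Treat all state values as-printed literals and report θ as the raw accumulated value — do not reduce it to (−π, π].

(2.9964, -0.6871, 1.7335, 7.6800)

x' = 3.5000 + 7.5000·cos(1.9132)·0.2 = 2.9964
y' = -2.1000 + 7.5000·sin(1.9132)·0.2 = -0.6871
θ' = 1.9132 + (7.5000/2.4)·tan(-0.28)·0.2 = 1.7335
v' = 7.5000 + 0.9000·0.2 = 7.6800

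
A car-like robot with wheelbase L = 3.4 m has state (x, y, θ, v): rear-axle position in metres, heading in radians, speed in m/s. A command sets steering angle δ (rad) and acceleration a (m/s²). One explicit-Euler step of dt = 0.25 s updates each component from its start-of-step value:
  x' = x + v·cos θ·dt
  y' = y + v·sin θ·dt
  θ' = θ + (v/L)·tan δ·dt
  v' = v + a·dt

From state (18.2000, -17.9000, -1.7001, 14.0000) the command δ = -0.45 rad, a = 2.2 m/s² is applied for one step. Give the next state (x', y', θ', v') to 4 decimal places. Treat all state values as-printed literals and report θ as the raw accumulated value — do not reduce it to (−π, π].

(17.7487, -21.3708, -2.1974, 14.5500)

x' = 18.2000 + 14.0000·cos(-1.7001)·0.25 = 17.7487
y' = -17.9000 + 14.0000·sin(-1.7001)·0.25 = -21.3708
θ' = -1.7001 + (14.0000/3.4)·tan(-0.45)·0.25 = -2.1974
v' = 14.0000 + 2.2000·0.25 = 14.5500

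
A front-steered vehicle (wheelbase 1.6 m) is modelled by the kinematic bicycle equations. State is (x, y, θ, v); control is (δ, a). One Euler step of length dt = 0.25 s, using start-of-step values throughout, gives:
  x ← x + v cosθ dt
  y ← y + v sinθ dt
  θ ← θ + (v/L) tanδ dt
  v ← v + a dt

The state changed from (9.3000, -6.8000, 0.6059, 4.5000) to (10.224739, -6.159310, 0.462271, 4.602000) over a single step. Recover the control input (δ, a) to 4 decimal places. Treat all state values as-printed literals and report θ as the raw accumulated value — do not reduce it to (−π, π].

a = (v'−v)/dt = (0.102000)/0.25 = 0.4080
Δθ = θ'−θ = -0.143629;  (v·dt/L) = 4.5000·0.25/1.6 = 0.703125
tan δ = Δθ·L/(v·dt) = -0.204272  →  δ = -0.2015

δ = -0.2015, a = 0.4080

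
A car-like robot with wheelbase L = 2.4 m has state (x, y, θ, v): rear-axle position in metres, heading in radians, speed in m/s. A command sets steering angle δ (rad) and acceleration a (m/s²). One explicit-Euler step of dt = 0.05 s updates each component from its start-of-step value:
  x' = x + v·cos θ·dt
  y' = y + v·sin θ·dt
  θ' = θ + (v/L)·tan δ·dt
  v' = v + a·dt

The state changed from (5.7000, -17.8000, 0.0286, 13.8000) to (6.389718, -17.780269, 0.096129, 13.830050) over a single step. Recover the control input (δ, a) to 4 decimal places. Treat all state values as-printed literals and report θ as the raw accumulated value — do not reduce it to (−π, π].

a = (v'−v)/dt = (0.030050)/0.05 = 0.6010
Δθ = θ'−θ = 0.067529;  (v·dt/L) = 13.8000·0.05/2.4 = 0.287500
tan δ = Δθ·L/(v·dt) = 0.234883  →  δ = 0.2307

δ = 0.2307, a = 0.6010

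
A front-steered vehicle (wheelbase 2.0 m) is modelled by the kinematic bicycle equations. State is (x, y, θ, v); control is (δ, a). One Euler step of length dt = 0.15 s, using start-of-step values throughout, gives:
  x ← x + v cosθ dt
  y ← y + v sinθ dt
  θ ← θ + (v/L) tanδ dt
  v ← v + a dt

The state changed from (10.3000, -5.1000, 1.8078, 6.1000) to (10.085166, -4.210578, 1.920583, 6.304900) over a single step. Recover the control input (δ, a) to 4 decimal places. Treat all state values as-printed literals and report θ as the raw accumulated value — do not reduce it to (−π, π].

δ = 0.2417, a = 1.3660

a = (v'−v)/dt = (0.204900)/0.15 = 1.3660
Δθ = θ'−θ = 0.112783;  (v·dt/L) = 6.1000·0.15/2.0 = 0.457500
tan δ = Δθ·L/(v·dt) = 0.246520  →  δ = 0.2417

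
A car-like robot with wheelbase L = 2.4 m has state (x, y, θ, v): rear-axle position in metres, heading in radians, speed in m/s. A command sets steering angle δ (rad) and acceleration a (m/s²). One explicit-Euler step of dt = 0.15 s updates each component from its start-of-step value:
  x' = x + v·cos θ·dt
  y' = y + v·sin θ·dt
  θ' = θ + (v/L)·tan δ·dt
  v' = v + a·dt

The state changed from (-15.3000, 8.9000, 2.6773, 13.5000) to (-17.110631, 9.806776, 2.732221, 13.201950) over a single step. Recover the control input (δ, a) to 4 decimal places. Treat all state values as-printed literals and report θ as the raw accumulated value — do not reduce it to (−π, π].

δ = 0.0650, a = -1.9870

a = (v'−v)/dt = (-0.298050)/0.15 = -1.9870
Δθ = θ'−θ = 0.054921;  (v·dt/L) = 13.5000·0.15/2.4 = 0.843750
tan δ = Δθ·L/(v·dt) = 0.065092  →  δ = 0.0650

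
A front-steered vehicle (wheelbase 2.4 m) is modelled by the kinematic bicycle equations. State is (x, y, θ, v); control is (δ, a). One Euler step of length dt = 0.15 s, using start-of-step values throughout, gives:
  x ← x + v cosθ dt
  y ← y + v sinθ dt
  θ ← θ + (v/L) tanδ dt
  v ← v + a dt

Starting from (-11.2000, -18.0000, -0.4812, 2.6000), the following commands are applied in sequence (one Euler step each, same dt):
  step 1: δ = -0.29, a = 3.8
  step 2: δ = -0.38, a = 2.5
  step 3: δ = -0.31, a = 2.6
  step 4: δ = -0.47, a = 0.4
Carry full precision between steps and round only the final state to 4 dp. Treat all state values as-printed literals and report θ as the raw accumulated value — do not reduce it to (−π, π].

after step 1 (δ=-0.29, a=3.8): (-10.854288, -18.180509, -0.529692, 3.170000)
after step 2 (δ=-0.38, a=2.5): (-10.443950, -18.420764, -0.608826, 3.545000)
after step 3 (δ=-0.31, a=2.6): (-10.007744, -18.724874, -0.679798, 3.935000)
after step 4 (δ=-0.47, a=0.4): (-9.548707, -19.095926, -0.804726, 3.995000)

(-9.5487, -19.0959, -0.8047, 3.9950)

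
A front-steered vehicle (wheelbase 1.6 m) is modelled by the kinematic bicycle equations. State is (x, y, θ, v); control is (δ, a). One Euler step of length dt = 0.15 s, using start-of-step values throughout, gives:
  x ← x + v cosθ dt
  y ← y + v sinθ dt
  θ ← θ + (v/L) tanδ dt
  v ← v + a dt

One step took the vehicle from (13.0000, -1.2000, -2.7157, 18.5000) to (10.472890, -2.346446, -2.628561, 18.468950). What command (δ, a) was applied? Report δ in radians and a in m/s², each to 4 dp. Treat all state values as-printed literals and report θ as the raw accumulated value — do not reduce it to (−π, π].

a = (v'−v)/dt = (-0.031050)/0.15 = -0.2070
Δθ = θ'−θ = 0.087139;  (v·dt/L) = 18.5000·0.15/1.6 = 1.734375
tan δ = Δθ·L/(v·dt) = 0.050242  →  δ = 0.0502

δ = 0.0502, a = -0.2070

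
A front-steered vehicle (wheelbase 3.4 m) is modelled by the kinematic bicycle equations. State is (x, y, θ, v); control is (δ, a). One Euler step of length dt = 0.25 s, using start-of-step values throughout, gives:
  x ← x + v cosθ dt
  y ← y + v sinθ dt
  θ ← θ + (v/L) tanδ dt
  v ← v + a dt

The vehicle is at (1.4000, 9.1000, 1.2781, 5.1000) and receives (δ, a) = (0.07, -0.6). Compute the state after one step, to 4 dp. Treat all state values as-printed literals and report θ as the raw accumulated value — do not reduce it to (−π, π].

(1.7679, 10.3208, 1.3044, 4.9500)

x' = 1.4000 + 5.1000·cos(1.2781)·0.25 = 1.7679
y' = 9.1000 + 5.1000·sin(1.2781)·0.25 = 10.3208
θ' = 1.2781 + (5.1000/3.4)·tan(0.07)·0.25 = 1.3044
v' = 5.1000 − 0.6000·0.25 = 4.9500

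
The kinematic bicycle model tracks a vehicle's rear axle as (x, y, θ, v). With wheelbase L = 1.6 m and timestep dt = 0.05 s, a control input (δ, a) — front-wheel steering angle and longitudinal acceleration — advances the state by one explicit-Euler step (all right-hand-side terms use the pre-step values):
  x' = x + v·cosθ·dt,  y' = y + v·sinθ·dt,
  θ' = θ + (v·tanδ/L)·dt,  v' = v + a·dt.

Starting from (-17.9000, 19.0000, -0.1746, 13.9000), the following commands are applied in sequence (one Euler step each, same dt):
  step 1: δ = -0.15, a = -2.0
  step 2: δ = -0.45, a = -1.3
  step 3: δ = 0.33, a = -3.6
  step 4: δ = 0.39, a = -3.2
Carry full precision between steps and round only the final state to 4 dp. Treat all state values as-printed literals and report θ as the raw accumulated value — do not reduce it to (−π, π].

(-15.2794, 18.2160, -0.1274, 13.3950)

after step 1 (δ=-0.15, a=-2.0): (-17.215567, 18.879269, -0.240249, 13.800000)
after step 2 (δ=-0.45, a=-1.3): (-16.545384, 18.715087, -0.448567, 13.735000)
after step 3 (δ=0.33, a=-3.6): (-15.926575, 18.417261, -0.301549, 13.555000)
after step 4 (δ=0.39, a=-3.2): (-15.279407, 18.215969, -0.127428, 13.395000)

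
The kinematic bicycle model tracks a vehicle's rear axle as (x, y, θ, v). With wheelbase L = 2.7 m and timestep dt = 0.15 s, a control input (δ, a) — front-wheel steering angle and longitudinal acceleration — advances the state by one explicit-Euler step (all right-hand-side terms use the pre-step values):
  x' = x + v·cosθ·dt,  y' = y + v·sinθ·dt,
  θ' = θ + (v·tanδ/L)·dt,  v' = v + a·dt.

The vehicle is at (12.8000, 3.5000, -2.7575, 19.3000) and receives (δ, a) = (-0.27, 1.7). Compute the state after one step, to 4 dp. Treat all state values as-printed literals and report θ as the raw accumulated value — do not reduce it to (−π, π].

(10.1159, 2.4152, -3.0542, 19.5550)

x' = 12.8000 + 19.3000·cos(-2.7575)·0.15 = 10.1159
y' = 3.5000 + 19.3000·sin(-2.7575)·0.15 = 2.4152
θ' = -2.7575 + (19.3000/2.7)·tan(-0.27)·0.15 = -3.0542
v' = 19.3000 + 1.7000·0.15 = 19.5550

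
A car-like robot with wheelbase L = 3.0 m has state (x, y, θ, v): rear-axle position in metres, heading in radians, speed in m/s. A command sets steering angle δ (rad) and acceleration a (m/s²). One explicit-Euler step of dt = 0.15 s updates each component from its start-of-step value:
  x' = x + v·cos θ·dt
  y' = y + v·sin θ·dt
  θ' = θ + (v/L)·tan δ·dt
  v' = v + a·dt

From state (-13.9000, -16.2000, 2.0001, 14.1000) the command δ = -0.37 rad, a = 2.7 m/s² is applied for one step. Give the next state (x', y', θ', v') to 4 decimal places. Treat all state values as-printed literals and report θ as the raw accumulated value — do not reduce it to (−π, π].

x' = -13.9000 + 14.1000·cos(2.0001)·0.15 = -14.7803
y' = -16.2000 + 14.1000·sin(2.0001)·0.15 = -14.2769
θ' = 2.0001 + (14.1000/3.0)·tan(-0.37)·0.15 = 1.7267
v' = 14.1000 + 2.7000·0.15 = 14.5050

(-14.7803, -14.2769, 1.7267, 14.5050)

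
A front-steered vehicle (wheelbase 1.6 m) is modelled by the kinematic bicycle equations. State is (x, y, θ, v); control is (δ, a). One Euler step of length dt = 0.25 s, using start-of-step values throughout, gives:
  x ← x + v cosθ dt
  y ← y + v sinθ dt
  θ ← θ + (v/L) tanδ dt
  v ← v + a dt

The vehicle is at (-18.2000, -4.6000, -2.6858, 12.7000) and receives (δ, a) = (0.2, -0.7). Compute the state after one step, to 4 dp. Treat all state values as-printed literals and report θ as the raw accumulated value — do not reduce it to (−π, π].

(-21.0509, -5.9976, -2.2835, 12.5250)

x' = -18.2000 + 12.7000·cos(-2.6858)·0.25 = -21.0509
y' = -4.6000 + 12.7000·sin(-2.6858)·0.25 = -5.9976
θ' = -2.6858 + (12.7000/1.6)·tan(0.2)·0.25 = -2.2835
v' = 12.7000 − 0.7000·0.25 = 12.5250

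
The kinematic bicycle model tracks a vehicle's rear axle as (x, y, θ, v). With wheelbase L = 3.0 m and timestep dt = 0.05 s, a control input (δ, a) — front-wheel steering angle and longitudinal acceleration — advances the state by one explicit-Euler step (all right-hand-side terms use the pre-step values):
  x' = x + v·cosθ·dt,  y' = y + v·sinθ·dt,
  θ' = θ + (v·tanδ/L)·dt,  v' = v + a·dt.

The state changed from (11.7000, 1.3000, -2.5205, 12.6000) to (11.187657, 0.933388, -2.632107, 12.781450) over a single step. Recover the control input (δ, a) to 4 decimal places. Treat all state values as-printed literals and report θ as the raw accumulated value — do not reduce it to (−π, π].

δ = -0.4885, a = 3.6290

a = (v'−v)/dt = (0.181450)/0.05 = 3.6290
Δθ = θ'−θ = -0.111607;  (v·dt/L) = 12.6000·0.05/3.0 = 0.210000
tan δ = Δθ·L/(v·dt) = -0.531462  →  δ = -0.4885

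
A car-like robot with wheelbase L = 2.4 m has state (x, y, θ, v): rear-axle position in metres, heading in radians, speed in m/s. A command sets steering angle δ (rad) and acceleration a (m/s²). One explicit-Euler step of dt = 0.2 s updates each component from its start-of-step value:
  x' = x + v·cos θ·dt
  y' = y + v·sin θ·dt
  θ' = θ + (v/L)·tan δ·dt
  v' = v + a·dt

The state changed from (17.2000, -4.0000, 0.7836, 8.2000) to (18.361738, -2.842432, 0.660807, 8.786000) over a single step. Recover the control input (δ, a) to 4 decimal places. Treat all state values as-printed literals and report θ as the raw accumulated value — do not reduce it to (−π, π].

δ = -0.1778, a = 2.9300

a = (v'−v)/dt = (0.586000)/0.2 = 2.9300
Δθ = θ'−θ = -0.122793;  (v·dt/L) = 8.2000·0.2/2.4 = 0.683333
tan δ = Δθ·L/(v·dt) = -0.179697  →  δ = -0.1778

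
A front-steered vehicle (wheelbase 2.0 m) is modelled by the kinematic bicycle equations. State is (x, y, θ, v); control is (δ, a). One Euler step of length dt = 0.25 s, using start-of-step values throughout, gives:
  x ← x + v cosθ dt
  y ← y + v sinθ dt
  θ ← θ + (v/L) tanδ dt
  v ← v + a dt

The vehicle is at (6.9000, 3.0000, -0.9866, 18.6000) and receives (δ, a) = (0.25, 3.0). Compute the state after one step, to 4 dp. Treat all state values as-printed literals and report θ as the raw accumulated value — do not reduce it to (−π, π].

x' = 6.9000 + 18.6000·cos(-0.9866)·0.25 = 9.4646
y' = 3.0000 + 18.6000·sin(-0.9866)·0.25 = -0.8788
θ' = -0.9866 + (18.6000/2.0)·tan(0.25)·0.25 = -0.3929
v' = 18.6000 + 3.0000·0.25 = 19.3500

(9.4646, -0.8788, -0.3929, 19.3500)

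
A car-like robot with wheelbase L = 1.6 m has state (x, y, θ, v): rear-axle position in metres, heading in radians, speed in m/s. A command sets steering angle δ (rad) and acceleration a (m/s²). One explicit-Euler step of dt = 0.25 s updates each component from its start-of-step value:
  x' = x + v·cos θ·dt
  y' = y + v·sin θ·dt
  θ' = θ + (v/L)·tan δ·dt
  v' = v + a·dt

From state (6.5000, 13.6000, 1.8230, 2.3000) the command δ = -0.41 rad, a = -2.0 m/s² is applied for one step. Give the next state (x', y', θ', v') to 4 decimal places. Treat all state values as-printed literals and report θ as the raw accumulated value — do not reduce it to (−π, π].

x' = 6.5000 + 2.3000·cos(1.8230)·0.25 = 6.3565
y' = 13.6000 + 2.3000·sin(1.8230)·0.25 = 14.1568
θ' = 1.8230 + (2.3000/1.6)·tan(-0.41)·0.25 = 1.6668
v' = 2.3000 − 2.0000·0.25 = 1.8000

(6.3565, 14.1568, 1.6668, 1.8000)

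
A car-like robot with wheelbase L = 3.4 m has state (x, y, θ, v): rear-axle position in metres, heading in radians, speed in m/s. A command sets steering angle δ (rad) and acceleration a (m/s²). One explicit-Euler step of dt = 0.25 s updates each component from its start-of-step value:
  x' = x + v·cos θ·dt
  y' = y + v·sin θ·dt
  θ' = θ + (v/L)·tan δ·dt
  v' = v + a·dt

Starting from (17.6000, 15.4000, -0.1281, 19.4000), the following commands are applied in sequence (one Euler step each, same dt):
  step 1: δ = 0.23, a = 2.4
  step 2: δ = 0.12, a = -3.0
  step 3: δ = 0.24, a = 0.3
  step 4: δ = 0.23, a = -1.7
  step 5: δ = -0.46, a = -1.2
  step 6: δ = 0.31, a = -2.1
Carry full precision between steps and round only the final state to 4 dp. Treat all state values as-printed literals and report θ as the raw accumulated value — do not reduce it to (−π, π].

after step 1 (δ=0.23, a=2.4): (22.410261, 14.780413, 0.205899, 20.000000)
after step 2 (δ=0.12, a=-3.0): (27.304649, 15.802647, 0.383221, 19.250000)
after step 3 (δ=0.24, a=0.3): (31.768075, 17.602089, 0.729603, 19.325000)
after step 4 (δ=0.23, a=-1.7): (35.369477, 20.822474, 1.062311, 18.900000)
after step 5 (δ=-0.46, a=-1.2): (37.669867, 24.949680, 0.373783, 18.600000)
after step 6 (δ=0.31, a=-2.1): (41.998797, 26.647579, 0.811878, 18.075000)

(41.9988, 26.6476, 0.8119, 18.0750)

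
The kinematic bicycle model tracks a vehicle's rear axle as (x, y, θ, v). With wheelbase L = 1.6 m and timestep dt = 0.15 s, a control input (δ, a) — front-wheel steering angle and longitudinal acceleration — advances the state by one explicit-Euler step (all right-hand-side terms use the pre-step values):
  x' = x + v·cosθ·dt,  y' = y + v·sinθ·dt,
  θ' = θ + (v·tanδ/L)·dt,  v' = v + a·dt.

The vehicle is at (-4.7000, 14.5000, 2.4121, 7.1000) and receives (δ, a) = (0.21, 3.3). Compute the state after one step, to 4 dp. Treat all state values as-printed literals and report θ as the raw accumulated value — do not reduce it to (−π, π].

(-5.4940, 15.2098, 2.5540, 7.5950)

x' = -4.7000 + 7.1000·cos(2.4121)·0.15 = -5.4940
y' = 14.5000 + 7.1000·sin(2.4121)·0.15 = 15.2098
θ' = 2.4121 + (7.1000/1.6)·tan(0.21)·0.15 = 2.5540
v' = 7.1000 + 3.3000·0.15 = 7.5950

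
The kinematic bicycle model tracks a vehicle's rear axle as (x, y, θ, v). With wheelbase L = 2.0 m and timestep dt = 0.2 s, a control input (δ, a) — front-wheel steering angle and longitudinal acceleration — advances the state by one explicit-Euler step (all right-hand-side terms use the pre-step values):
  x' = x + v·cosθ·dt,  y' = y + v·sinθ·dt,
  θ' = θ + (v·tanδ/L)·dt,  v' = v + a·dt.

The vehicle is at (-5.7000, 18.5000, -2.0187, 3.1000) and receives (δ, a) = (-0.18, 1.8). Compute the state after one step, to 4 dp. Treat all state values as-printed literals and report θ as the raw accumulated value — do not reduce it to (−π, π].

(-5.9685, 17.9412, -2.0751, 3.4600)

x' = -5.7000 + 3.1000·cos(-2.0187)·0.2 = -5.9685
y' = 18.5000 + 3.1000·sin(-2.0187)·0.2 = 17.9412
θ' = -2.0187 + (3.1000/2.0)·tan(-0.18)·0.2 = -2.0751
v' = 3.1000 + 1.8000·0.2 = 3.4600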